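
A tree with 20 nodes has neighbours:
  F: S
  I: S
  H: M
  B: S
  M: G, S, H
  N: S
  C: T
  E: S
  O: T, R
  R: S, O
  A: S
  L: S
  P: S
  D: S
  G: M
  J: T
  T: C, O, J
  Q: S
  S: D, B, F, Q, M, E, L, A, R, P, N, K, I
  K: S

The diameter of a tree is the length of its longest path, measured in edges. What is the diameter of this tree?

6

A longest path is J–T–O–R–S–M–G, with 6 edges.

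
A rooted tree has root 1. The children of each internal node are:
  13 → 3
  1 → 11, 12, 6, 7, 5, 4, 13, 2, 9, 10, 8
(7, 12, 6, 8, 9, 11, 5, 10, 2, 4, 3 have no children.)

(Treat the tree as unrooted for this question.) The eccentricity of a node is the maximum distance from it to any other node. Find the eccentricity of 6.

The node farthest from 6 is 3, via 6 – 1 – 13 – 3 — 3 edges.

3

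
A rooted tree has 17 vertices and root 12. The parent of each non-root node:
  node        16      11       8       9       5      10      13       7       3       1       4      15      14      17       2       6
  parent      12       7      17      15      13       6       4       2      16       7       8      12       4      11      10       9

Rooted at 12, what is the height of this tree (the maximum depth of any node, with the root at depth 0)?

12

5 sits deepest: 12 – 15 – 9 – 6 – 10 – 2 – 7 – 11 – 17 – 8 – 4 – 13 – 5 — 12 edges from the root.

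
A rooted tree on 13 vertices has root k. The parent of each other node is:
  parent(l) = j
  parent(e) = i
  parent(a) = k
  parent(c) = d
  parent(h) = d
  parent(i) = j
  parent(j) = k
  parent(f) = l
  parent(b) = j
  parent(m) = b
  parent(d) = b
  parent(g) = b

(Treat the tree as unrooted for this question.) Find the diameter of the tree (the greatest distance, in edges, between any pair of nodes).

BFS from h reaches f last, at distance 5; BFS from f confirms no node is farther.
Path: h-d-b-j-l-f.

5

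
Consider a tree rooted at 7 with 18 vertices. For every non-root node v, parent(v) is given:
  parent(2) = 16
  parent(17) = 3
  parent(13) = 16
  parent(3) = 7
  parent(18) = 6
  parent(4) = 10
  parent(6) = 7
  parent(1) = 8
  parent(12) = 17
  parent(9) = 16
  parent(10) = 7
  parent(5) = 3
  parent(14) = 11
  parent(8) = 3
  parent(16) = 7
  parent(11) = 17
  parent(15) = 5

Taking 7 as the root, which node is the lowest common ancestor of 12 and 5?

3

Path 12→root: 12 17 3 7; path 5→root: 5 3 7.
First common node: 3.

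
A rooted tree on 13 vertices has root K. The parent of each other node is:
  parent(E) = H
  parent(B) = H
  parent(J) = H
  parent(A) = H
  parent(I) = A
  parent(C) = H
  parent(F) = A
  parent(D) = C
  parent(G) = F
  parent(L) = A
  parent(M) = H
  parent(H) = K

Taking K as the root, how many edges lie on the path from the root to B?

2

K → H → B — 2 edges.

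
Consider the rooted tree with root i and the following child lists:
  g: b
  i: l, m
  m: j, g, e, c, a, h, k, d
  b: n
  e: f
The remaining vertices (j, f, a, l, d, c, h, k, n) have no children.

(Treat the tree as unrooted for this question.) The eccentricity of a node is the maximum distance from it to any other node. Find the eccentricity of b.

4

The node farthest from b is l (f also at distance 4), via b – g – m – i – l — 4 edges.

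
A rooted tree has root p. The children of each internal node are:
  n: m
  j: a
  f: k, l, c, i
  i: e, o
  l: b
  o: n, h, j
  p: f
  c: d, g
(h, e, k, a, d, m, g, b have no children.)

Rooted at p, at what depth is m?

Climbing from m to the root: m → n → o → i → f → p. That's 5 steps.

5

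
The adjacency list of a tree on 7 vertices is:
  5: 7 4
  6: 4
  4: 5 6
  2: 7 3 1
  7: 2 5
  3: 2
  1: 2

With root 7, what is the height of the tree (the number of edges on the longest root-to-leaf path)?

6 sits deepest: 7 – 5 – 4 – 6 — 3 edges from the root.

3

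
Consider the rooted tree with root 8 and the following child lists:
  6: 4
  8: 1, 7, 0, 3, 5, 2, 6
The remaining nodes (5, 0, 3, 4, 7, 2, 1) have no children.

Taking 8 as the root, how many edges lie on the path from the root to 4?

2

Path from 8 to 4: 8 → 6 → 4, which has 2 edges.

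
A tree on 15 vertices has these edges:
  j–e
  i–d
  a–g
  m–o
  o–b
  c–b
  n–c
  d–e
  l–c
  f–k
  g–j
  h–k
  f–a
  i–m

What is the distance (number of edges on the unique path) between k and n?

12

The path is k – f – a – g – j – e – d – i – m – o – b – c – n, which has 12 edges.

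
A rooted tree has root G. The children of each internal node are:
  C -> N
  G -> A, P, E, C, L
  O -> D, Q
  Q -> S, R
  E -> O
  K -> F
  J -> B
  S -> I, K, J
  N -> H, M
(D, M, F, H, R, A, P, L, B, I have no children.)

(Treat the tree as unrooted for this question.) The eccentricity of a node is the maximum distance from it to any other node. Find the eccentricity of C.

7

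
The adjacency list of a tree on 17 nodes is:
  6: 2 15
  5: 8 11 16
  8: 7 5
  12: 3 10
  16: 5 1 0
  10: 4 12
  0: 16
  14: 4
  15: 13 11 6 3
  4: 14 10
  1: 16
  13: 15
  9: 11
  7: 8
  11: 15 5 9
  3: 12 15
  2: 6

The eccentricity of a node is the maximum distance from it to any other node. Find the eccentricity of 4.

8

The node farthest from 4 is 7 (1, 0 also at distance 8), via 4 – 10 – 12 – 3 – 15 – 11 – 5 – 8 – 7 — 8 edges.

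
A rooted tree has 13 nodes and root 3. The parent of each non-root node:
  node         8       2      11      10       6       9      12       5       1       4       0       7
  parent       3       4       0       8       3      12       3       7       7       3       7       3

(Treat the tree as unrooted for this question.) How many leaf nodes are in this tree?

7

The leaves are 1, 2, 5, 6, 9, 10, 11.
That is 7 leaves.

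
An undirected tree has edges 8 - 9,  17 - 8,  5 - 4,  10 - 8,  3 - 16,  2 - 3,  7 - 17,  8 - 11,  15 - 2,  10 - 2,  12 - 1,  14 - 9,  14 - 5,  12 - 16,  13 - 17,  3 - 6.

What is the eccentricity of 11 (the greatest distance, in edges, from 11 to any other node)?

7

The node farthest from 11 is 1, via 11–8–10–2–3–16–12–1 — 7 edges.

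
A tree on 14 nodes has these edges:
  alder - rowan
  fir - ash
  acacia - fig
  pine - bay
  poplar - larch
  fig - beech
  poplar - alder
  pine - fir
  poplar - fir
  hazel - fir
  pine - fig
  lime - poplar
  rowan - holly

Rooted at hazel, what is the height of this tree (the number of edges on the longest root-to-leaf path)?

5

holly sits deepest: hazel → fir → poplar → alder → rowan → holly — 5 edges from the root.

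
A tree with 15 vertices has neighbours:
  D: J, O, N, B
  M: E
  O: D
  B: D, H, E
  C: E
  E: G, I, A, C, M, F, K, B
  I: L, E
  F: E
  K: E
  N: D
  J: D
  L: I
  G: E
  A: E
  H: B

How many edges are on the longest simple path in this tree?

BFS from J reaches L last, at distance 5; BFS from L confirms no node is farther.
Path: J-D-B-E-I-L.

5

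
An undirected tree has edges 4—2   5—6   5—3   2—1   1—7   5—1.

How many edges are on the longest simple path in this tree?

BFS from 3 reaches 4 last, at distance 4; BFS from 4 confirms no node is farther.
Path: 3-5-1-2-4.

4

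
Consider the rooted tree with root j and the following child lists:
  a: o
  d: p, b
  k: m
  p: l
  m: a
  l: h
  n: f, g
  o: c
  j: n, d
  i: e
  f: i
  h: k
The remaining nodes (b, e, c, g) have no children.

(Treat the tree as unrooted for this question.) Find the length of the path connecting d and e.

5

The path is d–j–n–f–i–e, which has 5 edges.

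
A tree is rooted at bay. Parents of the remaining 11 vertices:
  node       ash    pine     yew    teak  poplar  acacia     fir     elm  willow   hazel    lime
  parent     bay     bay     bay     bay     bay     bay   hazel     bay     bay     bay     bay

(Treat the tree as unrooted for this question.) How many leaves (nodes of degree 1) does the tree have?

10

Degree-1 nodes: acacia, ash, elm, fir, lime, pine, poplar, teak, willow, yew — 10 of them.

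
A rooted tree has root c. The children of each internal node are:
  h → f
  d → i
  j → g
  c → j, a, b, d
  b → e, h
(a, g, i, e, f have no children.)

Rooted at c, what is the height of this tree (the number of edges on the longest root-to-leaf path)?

3

The longest root-to-leaf path is c–b–h–f (3 edges).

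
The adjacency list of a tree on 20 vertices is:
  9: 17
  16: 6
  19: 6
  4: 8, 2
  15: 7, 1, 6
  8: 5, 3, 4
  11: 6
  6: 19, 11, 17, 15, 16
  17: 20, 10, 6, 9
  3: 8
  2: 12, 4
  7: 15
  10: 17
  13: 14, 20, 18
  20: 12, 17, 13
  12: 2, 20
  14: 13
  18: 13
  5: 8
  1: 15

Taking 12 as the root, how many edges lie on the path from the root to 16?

4

12 → 20 → 17 → 6 → 16 — 4 edges.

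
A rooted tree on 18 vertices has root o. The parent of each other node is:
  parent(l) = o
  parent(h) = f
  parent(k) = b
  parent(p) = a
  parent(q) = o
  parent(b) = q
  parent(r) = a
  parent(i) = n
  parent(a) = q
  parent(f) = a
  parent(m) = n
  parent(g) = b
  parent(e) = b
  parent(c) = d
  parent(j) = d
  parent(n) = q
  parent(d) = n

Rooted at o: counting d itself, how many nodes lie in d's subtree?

d's subtree: {d, c, j}, size 3.

3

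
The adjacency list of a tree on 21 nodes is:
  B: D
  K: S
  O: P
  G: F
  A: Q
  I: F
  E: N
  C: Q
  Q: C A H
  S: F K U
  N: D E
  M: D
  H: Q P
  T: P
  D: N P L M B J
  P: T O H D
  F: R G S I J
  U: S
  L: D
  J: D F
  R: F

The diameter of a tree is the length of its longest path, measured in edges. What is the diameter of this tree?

8

Starting from K, a farthest node is A at distance 8.
One longest path: K - S - F - J - D - P - H - Q - A.
So the diameter is 8.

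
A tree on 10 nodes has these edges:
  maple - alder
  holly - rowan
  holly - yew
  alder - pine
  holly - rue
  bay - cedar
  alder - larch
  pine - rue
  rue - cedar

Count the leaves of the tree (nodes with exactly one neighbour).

Exactly 5 nodes have a single neighbour: bay, larch, maple, rowan, yew.

5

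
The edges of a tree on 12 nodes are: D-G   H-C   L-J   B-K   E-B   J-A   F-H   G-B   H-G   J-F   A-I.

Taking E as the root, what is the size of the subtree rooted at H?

H's subtree: {H, F, C, J, L, A, I}, size 7.

7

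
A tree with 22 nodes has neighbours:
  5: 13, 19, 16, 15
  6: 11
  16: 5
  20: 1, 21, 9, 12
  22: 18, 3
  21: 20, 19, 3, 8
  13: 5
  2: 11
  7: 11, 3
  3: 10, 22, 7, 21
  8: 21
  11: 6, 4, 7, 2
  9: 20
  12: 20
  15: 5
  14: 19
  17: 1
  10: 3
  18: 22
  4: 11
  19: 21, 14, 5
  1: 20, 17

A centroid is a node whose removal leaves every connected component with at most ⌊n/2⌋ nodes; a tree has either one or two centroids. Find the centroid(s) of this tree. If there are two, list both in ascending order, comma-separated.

21

Delete 21: the remaining components have sizes 9, 6, 5, 1. Max 9 ≤ 11, so 21 is a centroid.
Every other node leaves some component of size > 11, so the centroid is unique.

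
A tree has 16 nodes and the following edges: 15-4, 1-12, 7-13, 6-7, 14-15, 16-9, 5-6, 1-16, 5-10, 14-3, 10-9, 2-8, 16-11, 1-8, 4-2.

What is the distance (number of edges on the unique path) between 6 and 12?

6

6 – 5 – 10 – 9 – 16 – 1 – 12: 6 edges.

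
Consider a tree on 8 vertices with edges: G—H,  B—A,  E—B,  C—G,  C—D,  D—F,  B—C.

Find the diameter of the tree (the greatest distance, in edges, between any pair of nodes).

4

BFS from F reaches E last, at distance 4; BFS from E confirms no node is farther.
Path: F – D – C – B – E.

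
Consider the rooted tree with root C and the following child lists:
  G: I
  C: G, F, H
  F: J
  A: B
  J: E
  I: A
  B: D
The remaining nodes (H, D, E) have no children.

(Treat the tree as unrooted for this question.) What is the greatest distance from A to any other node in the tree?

6

The node farthest from A is E, via A – I – G – C – F – J – E — 6 edges.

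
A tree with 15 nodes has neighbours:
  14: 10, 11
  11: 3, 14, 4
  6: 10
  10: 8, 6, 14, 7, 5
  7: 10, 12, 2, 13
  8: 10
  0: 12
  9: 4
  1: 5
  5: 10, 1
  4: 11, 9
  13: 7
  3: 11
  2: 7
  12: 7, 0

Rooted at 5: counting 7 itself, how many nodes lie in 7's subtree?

5

7's subtree: {7, 12, 2, 13, 0}, size 5.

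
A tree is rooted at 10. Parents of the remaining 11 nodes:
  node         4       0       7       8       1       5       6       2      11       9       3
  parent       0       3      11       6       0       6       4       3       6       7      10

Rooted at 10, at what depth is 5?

10 → 3 → 0 → 4 → 6 → 5 — 5 edges.

5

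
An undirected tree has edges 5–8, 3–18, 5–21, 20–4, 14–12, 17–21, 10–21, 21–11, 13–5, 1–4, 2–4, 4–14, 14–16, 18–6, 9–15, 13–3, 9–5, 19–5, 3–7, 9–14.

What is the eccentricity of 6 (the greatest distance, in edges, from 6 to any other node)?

The node farthest from 6 is 2 (1, 20 also at distance 8), via 6 – 18 – 3 – 13 – 5 – 9 – 14 – 4 – 2 — 8 edges.

8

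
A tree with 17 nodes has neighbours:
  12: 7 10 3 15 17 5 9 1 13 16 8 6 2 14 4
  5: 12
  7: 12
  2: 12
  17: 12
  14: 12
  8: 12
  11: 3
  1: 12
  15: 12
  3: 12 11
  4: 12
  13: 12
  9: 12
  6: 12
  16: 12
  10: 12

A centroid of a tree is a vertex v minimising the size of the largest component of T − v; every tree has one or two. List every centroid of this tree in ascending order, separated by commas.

12

Delete 12: the remaining components have sizes 2, 1, 1, 1, 1, 1, 1, 1, 1, 1, 1, 1, 1, 1, 1. Max 2 ≤ 8, so 12 is a centroid.
No neighbour of 12 does as well, so 12 is the unique centroid.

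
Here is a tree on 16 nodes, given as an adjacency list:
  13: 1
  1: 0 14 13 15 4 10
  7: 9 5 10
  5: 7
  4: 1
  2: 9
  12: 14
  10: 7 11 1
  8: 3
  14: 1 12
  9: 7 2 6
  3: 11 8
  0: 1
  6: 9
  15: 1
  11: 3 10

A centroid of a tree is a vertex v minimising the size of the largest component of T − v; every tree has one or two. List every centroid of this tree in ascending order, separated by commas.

If 10 is removed the pieces have sizes 7, 5, 3, all ≤ ⌊16/2⌋ = 8.
No neighbour of 10 does as well, so 10 is the unique centroid.

10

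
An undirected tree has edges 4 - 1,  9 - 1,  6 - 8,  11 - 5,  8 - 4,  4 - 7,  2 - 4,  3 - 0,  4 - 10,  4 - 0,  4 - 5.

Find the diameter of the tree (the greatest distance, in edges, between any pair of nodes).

4

A longest path is 3-0-4-5-11, with 4 edges.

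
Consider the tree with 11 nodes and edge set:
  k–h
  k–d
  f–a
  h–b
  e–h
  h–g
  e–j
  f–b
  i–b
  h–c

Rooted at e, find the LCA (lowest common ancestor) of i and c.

h

i's ancestor chain is i, b, h, e and c's is c, h, e; they first meet at h.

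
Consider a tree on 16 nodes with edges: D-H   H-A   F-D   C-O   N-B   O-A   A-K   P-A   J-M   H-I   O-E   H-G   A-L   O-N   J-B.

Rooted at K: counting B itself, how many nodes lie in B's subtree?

3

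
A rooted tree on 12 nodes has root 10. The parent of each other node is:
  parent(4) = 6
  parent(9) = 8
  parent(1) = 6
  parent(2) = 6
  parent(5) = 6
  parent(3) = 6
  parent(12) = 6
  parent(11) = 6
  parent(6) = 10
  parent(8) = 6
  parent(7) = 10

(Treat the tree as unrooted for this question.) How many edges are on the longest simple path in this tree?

A longest path is 7-10-6-8-9, with 4 edges.

4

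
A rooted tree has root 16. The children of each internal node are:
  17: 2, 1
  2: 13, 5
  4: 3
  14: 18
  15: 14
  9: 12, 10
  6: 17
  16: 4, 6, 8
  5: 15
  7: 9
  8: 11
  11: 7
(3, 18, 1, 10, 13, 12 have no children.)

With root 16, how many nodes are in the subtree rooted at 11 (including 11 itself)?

The subtree rooted at 11 contains: 11, 7, 9, 12, 10 — 5 nodes.

5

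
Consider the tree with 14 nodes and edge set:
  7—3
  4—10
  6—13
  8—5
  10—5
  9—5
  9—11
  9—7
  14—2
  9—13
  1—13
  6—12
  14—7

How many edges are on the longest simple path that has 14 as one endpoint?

5

A farthest node from 14 is 12 (4 also at distance 5).
The path 14 – 7 – 9 – 13 – 6 – 12 has 5 edges.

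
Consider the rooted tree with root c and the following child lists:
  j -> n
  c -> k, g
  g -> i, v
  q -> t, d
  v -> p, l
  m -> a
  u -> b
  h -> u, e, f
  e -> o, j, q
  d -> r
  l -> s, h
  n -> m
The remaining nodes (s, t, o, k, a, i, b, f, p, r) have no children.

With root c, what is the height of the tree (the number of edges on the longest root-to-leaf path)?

A deepest node is a, reached by c → g → v → l → h → e → j → n → m → a.
That path has 9 edges, so the height is 9.

9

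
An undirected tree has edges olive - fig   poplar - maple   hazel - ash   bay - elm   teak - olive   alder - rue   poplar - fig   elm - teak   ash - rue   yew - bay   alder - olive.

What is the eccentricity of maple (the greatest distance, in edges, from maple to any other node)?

7

A farthest node from maple is hazel (yew also at distance 7).
The path maple – poplar – fig – olive – alder – rue – ash – hazel has 7 edges.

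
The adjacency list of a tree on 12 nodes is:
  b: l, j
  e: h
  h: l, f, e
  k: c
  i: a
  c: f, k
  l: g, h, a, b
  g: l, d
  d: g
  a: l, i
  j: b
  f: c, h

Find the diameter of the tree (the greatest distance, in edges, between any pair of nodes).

6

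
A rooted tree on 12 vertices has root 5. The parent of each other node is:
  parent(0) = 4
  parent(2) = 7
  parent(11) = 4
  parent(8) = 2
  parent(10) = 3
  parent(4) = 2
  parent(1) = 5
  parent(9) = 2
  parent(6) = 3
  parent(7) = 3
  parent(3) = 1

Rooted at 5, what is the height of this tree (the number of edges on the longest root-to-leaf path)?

The longest root-to-leaf path is 5–1–3–7–2–4–11 (6 edges).

6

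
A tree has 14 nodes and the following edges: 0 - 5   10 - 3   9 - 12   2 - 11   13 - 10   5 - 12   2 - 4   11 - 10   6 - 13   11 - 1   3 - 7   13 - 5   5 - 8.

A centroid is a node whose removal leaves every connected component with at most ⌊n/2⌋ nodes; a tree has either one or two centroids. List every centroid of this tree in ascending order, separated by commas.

10, 13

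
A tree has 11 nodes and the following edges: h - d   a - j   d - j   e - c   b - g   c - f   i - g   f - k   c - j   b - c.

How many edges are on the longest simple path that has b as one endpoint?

Distances from b peak at 4, attained at h.
b-c-j-d-h

4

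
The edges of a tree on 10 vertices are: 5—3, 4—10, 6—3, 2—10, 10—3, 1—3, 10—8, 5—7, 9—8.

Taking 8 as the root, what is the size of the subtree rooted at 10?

8

The subtree rooted at 10 contains: 10, 3, 2, 4, 5, 6, 1, 7 — 8 nodes.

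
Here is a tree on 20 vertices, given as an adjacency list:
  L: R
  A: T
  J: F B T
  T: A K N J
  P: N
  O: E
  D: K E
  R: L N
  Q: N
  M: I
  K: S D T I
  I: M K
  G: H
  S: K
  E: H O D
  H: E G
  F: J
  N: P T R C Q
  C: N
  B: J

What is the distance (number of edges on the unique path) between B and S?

The path is B – J – T – K – S, which has 4 edges.

4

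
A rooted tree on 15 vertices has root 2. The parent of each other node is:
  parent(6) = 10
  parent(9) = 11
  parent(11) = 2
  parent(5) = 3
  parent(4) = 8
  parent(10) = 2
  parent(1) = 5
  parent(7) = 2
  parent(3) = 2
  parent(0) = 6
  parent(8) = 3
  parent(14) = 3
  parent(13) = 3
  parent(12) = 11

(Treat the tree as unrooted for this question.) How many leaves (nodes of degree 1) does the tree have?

8

The leaves are 0, 1, 4, 7, 9, 12, 13, 14.
That is 8 leaves.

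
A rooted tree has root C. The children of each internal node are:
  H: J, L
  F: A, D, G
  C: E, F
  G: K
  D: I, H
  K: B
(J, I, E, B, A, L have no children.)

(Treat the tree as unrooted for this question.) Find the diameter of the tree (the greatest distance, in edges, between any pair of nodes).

6

Starting from J, a farthest node is B at distance 6.
One longest path: J–H–D–F–G–K–B.
So the diameter is 6.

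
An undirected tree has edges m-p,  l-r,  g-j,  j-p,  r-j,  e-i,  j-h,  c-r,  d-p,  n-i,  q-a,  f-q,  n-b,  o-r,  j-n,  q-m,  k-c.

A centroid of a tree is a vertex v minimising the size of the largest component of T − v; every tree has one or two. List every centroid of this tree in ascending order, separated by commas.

j

Delete j: the remaining components have sizes 6, 5, 4, 1, 1. Max 6 ≤ 9, so j is a centroid.
No neighbour of j does as well, so j is the unique centroid.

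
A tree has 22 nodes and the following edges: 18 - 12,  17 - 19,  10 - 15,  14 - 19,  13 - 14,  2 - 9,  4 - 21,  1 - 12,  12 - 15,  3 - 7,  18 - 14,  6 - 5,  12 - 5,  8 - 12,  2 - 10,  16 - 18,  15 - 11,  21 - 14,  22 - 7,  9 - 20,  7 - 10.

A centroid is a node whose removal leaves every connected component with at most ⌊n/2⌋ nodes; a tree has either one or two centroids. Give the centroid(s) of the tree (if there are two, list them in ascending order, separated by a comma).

12

Delete 12: the remaining components have sizes 9, 8, 2, 1, 1. Max 9 ≤ 11, so 12 is a centroid.
No neighbour of 12 does as well, so 12 is the unique centroid.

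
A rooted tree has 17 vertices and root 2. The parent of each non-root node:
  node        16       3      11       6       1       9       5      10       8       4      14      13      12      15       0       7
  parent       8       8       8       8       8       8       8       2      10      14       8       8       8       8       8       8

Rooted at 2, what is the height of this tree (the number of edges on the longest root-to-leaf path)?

4

The longest root-to-leaf path is 2-10-8-14-4 (4 edges).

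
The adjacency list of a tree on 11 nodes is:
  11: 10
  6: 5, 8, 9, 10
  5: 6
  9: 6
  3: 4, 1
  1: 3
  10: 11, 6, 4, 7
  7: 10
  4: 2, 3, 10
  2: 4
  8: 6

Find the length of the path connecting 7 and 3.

Walking from 7: 7 – 10 – 4 – 3. Length 3.

3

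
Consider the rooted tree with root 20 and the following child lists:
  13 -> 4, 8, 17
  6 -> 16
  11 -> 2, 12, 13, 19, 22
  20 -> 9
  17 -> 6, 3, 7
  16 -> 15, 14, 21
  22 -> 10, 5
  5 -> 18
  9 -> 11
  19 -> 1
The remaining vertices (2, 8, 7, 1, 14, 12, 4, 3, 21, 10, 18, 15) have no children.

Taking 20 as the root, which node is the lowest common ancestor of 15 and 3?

17

Path 15→root: 15 16 6 17 13 11 9 20; path 3→root: 3 17 13 11 9 20.
First common node: 17.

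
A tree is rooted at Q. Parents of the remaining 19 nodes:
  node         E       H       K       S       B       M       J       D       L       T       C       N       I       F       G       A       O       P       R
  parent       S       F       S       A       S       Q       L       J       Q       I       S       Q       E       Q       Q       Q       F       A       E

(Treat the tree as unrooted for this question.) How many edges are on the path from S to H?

4

Walking from S: S–A–Q–F–H. Length 4.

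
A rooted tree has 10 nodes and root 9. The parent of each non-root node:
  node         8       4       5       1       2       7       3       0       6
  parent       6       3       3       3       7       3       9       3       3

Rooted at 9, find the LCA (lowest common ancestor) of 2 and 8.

3

Ancestors of 2 (toward the root): 2, 7, 3, 9.
Ancestors of 8: 8, 6, 3, 9.
The deepest node appearing in both lists is 3.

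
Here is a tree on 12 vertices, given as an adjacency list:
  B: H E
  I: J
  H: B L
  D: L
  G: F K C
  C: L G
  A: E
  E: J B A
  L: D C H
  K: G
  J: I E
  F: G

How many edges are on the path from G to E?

The path is G–C–L–H–B–E, which has 5 edges.

5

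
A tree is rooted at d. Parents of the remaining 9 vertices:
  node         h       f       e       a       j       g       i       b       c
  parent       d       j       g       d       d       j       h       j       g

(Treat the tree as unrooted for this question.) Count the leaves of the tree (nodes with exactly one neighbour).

6

Exactly 6 nodes have a single neighbour: a, b, c, e, f, i.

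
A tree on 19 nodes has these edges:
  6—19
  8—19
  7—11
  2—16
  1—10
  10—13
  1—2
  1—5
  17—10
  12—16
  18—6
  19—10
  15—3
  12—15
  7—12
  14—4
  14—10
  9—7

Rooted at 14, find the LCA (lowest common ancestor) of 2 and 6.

Path 2→root: 2 1 10 14; path 6→root: 6 19 10 14.
First common node: 10.

10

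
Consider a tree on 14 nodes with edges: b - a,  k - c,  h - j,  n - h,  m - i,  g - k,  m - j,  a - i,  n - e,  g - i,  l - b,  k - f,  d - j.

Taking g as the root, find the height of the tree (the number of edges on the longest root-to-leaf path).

A deepest node is e, reached by g → i → m → j → h → n → e.
That path has 6 edges, so the height is 6.

6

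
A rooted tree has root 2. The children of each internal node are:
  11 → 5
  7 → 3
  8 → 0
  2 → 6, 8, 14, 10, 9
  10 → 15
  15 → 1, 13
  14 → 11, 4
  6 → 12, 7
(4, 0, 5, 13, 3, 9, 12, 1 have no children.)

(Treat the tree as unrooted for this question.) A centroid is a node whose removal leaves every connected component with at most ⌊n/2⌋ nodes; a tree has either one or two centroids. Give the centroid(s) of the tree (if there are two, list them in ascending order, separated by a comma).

2

Removing 2 splits the tree into components of sizes 4, 4, 4, 2, 1; the largest is 4 ≤ ⌊16/2⌋ = 8.
Every other node leaves some component of size > 8, so the centroid is unique.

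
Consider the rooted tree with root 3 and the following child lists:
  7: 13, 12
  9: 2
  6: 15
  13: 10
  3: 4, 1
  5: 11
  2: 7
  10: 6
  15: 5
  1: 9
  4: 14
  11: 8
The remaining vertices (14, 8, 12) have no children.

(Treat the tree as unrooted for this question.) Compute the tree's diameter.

13

BFS from 14 reaches 8 last, at distance 13; BFS from 8 confirms no node is farther.
Path: 14-4-3-1-9-2-7-13-10-6-15-5-11-8.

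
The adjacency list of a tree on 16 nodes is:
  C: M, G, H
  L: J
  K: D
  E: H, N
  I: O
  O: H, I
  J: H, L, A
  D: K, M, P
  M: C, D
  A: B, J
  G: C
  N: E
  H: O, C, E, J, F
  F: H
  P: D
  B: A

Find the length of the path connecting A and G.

4

A–J–H–C–G: 4 edges.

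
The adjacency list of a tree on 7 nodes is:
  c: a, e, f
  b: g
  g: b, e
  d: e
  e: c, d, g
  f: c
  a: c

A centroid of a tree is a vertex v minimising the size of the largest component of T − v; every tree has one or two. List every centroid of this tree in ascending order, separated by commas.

e

If e is removed the pieces have sizes 3, 2, 1, all ≤ ⌊7/2⌋ = 3.
No neighbour of e does as well, so e is the unique centroid.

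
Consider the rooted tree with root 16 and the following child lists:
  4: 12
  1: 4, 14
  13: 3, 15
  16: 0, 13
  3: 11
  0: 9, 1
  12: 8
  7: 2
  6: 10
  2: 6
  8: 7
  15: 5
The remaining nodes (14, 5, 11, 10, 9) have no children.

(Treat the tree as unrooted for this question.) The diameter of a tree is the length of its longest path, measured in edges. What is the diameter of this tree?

12

BFS from 5 reaches 10 last, at distance 12; BFS from 10 confirms no node is farther.
Path: 5 – 15 – 13 – 16 – 0 – 1 – 4 – 12 – 8 – 7 – 2 – 6 – 10.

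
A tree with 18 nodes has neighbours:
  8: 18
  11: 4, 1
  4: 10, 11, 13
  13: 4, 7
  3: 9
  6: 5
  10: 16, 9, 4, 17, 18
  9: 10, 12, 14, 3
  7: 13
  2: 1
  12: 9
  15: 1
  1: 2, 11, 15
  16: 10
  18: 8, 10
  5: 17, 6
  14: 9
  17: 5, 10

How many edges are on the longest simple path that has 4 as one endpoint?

A farthest node from 4 is 6.
The path 4 – 10 – 17 – 5 – 6 has 4 edges.

4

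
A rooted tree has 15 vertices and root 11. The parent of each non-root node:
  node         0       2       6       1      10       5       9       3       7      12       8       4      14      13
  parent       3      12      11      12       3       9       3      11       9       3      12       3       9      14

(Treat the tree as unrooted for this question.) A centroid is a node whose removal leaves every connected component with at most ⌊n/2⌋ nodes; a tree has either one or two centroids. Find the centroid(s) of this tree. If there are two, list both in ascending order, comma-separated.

3

If 3 is removed the pieces have sizes 5, 4, 2, 1, 1, 1, all ≤ ⌊15/2⌋ = 7.
Every other node leaves some component of size > 7, so the centroid is unique.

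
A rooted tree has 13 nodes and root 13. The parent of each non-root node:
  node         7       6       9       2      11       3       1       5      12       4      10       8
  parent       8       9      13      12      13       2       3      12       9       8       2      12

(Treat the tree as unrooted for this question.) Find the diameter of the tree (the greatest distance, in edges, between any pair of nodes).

A longest path is 1 – 3 – 2 – 12 – 9 – 13 – 11, with 6 edges.

6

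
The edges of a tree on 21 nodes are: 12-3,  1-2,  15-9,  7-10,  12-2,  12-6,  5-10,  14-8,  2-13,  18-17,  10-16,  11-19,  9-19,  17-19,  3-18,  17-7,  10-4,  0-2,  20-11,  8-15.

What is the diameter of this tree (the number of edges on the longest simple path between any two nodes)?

10

Starting from 14, a farthest node is 1 at distance 10.
One longest path: 14 – 8 – 15 – 9 – 19 – 17 – 18 – 3 – 12 – 2 – 1.
So the diameter is 10.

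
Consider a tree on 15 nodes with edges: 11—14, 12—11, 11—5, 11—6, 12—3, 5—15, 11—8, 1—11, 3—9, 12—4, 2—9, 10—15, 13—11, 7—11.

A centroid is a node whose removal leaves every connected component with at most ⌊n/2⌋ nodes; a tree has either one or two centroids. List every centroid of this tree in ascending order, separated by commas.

11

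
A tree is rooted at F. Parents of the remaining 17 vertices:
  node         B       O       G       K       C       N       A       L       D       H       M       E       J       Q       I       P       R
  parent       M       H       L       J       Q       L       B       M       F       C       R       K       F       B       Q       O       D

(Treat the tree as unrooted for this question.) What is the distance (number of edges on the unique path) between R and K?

The path is R – D – F – J – K, which has 4 edges.

4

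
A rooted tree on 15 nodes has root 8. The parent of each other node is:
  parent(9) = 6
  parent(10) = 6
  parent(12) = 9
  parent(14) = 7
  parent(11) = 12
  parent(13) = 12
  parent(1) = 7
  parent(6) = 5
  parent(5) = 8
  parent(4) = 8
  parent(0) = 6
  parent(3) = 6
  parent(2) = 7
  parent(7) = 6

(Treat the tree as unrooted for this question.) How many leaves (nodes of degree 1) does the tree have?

9

Exactly 9 nodes have a single neighbour: 0, 1, 2, 3, 4, 10, 11, 13, 14.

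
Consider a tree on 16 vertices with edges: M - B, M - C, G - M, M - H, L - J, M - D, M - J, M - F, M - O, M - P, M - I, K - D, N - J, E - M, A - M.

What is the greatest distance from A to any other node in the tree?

Distances from A peak at 3, attained at K (N, L also at distance 3).
A-M-D-K

3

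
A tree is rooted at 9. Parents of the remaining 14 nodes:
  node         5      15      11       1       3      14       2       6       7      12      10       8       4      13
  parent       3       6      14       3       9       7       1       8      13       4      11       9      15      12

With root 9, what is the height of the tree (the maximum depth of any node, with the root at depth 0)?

10 sits deepest: 9–8–6–15–4–12–13–7–14–11–10 — 10 edges from the root.

10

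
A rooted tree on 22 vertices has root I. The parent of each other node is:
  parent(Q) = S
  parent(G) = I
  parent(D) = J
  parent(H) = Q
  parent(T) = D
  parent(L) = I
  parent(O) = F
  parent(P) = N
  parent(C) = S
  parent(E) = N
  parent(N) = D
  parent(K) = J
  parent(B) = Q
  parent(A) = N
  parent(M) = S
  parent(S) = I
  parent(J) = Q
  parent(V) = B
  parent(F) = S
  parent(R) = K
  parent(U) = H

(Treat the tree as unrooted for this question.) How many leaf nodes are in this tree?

12

The leaves are A, C, E, G, L, M, O, P, R, T, U, V.
That is 12 leaves.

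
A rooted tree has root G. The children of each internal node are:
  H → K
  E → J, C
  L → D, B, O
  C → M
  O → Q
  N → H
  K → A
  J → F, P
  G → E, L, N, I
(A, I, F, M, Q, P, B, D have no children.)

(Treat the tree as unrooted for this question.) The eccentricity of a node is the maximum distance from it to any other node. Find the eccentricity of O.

6

A farthest node from O is A.
The path O – L – G – N – H – K – A has 6 edges.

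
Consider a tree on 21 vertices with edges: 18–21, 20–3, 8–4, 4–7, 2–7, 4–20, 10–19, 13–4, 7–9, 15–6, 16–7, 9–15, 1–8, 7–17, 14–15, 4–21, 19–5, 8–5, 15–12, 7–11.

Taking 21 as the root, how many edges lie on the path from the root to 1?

21–4–8–1 — 3 edges.

3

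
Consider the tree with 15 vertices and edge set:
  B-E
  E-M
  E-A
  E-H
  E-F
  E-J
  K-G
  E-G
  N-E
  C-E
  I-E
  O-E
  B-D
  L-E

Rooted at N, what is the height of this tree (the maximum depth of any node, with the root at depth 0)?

3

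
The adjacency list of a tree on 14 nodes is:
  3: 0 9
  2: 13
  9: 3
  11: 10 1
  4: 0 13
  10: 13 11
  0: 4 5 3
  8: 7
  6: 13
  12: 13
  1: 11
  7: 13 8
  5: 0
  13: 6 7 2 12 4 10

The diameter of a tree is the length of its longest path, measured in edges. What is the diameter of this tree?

7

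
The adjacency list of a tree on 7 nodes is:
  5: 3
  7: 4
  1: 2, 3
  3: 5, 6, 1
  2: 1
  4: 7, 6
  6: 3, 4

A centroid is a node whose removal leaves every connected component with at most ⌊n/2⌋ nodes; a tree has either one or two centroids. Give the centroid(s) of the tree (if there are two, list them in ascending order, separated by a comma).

3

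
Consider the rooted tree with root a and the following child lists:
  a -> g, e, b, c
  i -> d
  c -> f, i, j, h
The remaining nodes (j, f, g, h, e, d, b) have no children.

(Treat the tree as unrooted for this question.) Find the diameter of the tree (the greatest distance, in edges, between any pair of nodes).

A longest path is g–a–c–i–d, with 4 edges.

4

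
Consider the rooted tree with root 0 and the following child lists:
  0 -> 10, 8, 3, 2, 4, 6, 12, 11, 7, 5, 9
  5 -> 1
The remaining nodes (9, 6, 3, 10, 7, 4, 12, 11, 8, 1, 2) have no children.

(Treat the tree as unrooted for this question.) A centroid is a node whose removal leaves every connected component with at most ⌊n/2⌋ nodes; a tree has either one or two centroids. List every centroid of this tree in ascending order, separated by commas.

0

Removing 0 splits the tree into components of sizes 2, 1, 1, 1, 1, 1, 1, 1, 1, 1, 1; the largest is 2 ≤ ⌊13/2⌋ = 6.
No neighbour of 0 does as well, so 0 is the unique centroid.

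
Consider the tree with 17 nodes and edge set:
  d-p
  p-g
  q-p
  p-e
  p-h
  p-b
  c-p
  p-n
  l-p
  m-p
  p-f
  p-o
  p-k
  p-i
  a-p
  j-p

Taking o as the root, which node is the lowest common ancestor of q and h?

Ancestors of q (toward the root): q, p, o.
Ancestors of h: h, p, o.
The deepest node appearing in both lists is p.

p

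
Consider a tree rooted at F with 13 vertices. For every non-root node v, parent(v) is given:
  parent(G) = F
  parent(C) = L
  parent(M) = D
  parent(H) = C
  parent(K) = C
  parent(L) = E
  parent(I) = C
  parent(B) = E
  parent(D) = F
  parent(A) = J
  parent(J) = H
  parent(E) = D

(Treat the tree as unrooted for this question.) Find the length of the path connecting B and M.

3

B – E – D – M: 3 edges.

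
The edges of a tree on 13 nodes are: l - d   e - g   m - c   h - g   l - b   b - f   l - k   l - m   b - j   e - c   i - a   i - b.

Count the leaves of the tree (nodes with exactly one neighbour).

6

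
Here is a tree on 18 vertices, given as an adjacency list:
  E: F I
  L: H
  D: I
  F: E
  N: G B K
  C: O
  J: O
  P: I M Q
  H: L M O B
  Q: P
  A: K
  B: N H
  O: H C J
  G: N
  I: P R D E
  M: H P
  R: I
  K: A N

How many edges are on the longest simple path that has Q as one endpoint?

A farthest node from Q is A.
The path Q-P-M-H-B-N-K-A has 7 edges.

7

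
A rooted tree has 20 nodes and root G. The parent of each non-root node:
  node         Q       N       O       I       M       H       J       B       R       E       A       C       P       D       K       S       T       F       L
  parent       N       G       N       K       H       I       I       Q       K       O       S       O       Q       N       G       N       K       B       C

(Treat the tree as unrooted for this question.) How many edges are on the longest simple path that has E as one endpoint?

7

The node farthest from E is M, via E–O–N–G–K–I–H–M — 7 edges.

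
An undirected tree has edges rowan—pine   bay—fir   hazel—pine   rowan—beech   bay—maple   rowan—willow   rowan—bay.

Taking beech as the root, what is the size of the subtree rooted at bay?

3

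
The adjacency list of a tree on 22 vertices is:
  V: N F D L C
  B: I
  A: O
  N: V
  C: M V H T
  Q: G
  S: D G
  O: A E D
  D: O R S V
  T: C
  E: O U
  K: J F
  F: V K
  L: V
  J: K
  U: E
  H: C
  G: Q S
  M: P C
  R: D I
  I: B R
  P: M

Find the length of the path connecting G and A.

4

Walking from G: G - S - D - O - A. Length 4.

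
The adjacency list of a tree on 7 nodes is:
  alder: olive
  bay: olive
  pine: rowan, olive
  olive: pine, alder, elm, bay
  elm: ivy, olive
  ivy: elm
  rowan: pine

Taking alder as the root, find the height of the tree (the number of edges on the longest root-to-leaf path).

3

The longest root-to-leaf path is alder → olive → pine → rowan (3 edges).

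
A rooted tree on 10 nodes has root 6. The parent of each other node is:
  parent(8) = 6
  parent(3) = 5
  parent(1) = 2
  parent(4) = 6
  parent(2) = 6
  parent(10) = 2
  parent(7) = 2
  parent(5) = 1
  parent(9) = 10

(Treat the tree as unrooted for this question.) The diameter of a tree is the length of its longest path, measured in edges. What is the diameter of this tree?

5

Starting from 3, a farthest node is 4 at distance 5.
One longest path: 3 - 5 - 1 - 2 - 6 - 4.
So the diameter is 5.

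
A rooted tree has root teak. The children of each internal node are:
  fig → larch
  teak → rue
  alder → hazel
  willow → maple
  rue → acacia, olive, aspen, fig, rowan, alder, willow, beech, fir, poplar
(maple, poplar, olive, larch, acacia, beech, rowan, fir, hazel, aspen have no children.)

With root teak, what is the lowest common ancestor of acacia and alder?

rue

Path acacia→root: acacia rue teak; path alder→root: alder rue teak.
First common node: rue.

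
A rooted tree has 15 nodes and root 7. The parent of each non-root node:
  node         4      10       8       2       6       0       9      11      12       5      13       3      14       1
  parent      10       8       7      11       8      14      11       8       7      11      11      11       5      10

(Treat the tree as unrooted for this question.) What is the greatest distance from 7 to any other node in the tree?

5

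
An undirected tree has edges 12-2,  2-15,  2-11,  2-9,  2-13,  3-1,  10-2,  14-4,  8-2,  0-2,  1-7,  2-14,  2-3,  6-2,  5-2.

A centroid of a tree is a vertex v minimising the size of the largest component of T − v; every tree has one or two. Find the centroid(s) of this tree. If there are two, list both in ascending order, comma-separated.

2

Delete 2: the remaining components have sizes 3, 2, 1, 1, 1, 1, 1, 1, 1, 1, 1, 1. Max 3 ≤ 8, so 2 is a centroid.
Every other node leaves some component of size > 8, so the centroid is unique.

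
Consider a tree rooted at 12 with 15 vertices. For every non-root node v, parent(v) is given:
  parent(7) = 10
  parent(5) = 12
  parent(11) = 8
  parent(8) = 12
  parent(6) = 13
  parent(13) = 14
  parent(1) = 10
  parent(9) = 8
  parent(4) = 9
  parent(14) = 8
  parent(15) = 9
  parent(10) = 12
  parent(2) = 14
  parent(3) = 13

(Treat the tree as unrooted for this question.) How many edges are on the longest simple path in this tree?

6

BFS from 3 reaches 1 last, at distance 6; BFS from 1 confirms no node is farther.
Path: 3 - 13 - 14 - 8 - 12 - 10 - 1.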